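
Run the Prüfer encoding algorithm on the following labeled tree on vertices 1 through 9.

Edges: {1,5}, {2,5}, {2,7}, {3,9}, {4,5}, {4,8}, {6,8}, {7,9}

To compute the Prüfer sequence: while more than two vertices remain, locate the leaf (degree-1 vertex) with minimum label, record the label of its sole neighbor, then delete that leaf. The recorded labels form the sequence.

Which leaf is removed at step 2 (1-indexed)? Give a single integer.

Step 1: current leaves = {1,3,6}. Remove leaf 1 (neighbor: 5).
Step 2: current leaves = {3,6}. Remove leaf 3 (neighbor: 9).

Answer: 3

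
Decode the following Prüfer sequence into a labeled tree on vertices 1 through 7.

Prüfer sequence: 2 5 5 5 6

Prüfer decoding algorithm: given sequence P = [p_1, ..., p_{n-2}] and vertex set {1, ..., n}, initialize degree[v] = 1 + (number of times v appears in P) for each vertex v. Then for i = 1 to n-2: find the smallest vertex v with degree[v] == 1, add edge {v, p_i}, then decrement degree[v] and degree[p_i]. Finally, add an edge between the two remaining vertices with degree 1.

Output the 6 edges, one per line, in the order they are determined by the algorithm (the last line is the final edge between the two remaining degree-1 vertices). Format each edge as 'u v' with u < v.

Initial degrees: {1:1, 2:2, 3:1, 4:1, 5:4, 6:2, 7:1}
Step 1: smallest deg-1 vertex = 1, p_1 = 2. Add edge {1,2}. Now deg[1]=0, deg[2]=1.
Step 2: smallest deg-1 vertex = 2, p_2 = 5. Add edge {2,5}. Now deg[2]=0, deg[5]=3.
Step 3: smallest deg-1 vertex = 3, p_3 = 5. Add edge {3,5}. Now deg[3]=0, deg[5]=2.
Step 4: smallest deg-1 vertex = 4, p_4 = 5. Add edge {4,5}. Now deg[4]=0, deg[5]=1.
Step 5: smallest deg-1 vertex = 5, p_5 = 6. Add edge {5,6}. Now deg[5]=0, deg[6]=1.
Final: two remaining deg-1 vertices are 6, 7. Add edge {6,7}.

Answer: 1 2
2 5
3 5
4 5
5 6
6 7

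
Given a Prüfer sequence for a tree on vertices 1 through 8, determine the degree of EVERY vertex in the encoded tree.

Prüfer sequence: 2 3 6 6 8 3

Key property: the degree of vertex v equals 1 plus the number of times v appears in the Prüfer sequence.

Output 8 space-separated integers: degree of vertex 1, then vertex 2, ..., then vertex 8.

Answer: 1 2 3 1 1 3 1 2

Derivation:
p_1 = 2: count[2] becomes 1
p_2 = 3: count[3] becomes 1
p_3 = 6: count[6] becomes 1
p_4 = 6: count[6] becomes 2
p_5 = 8: count[8] becomes 1
p_6 = 3: count[3] becomes 2
Degrees (1 + count): deg[1]=1+0=1, deg[2]=1+1=2, deg[3]=1+2=3, deg[4]=1+0=1, deg[5]=1+0=1, deg[6]=1+2=3, deg[7]=1+0=1, deg[8]=1+1=2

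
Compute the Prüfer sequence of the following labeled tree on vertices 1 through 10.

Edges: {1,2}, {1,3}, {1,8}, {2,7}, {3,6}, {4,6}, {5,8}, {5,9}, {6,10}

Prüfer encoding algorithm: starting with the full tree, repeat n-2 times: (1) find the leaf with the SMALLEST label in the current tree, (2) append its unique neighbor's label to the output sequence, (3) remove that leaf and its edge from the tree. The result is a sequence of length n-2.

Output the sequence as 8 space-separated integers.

Step 1: leaves = {4,7,9,10}. Remove smallest leaf 4, emit neighbor 6.
Step 2: leaves = {7,9,10}. Remove smallest leaf 7, emit neighbor 2.
Step 3: leaves = {2,9,10}. Remove smallest leaf 2, emit neighbor 1.
Step 4: leaves = {9,10}. Remove smallest leaf 9, emit neighbor 5.
Step 5: leaves = {5,10}. Remove smallest leaf 5, emit neighbor 8.
Step 6: leaves = {8,10}. Remove smallest leaf 8, emit neighbor 1.
Step 7: leaves = {1,10}. Remove smallest leaf 1, emit neighbor 3.
Step 8: leaves = {3,10}. Remove smallest leaf 3, emit neighbor 6.
Done: 2 vertices remain (6, 10). Sequence = [6 2 1 5 8 1 3 6]

Answer: 6 2 1 5 8 1 3 6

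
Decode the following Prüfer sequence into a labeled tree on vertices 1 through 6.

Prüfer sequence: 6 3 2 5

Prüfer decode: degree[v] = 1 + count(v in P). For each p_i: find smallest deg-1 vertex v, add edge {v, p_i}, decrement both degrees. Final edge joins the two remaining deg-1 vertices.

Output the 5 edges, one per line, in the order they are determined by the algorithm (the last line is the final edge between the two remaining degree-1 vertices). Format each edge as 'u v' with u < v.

Initial degrees: {1:1, 2:2, 3:2, 4:1, 5:2, 6:2}
Step 1: smallest deg-1 vertex = 1, p_1 = 6. Add edge {1,6}. Now deg[1]=0, deg[6]=1.
Step 2: smallest deg-1 vertex = 4, p_2 = 3. Add edge {3,4}. Now deg[4]=0, deg[3]=1.
Step 3: smallest deg-1 vertex = 3, p_3 = 2. Add edge {2,3}. Now deg[3]=0, deg[2]=1.
Step 4: smallest deg-1 vertex = 2, p_4 = 5. Add edge {2,5}. Now deg[2]=0, deg[5]=1.
Final: two remaining deg-1 vertices are 5, 6. Add edge {5,6}.

Answer: 1 6
3 4
2 3
2 5
5 6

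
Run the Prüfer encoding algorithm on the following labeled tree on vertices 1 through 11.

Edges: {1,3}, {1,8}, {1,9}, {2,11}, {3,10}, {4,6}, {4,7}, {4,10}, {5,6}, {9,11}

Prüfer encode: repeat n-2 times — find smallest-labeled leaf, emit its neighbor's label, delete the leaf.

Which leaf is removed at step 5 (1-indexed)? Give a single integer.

Step 1: current leaves = {2,5,7,8}. Remove leaf 2 (neighbor: 11).
Step 2: current leaves = {5,7,8,11}. Remove leaf 5 (neighbor: 6).
Step 3: current leaves = {6,7,8,11}. Remove leaf 6 (neighbor: 4).
Step 4: current leaves = {7,8,11}. Remove leaf 7 (neighbor: 4).
Step 5: current leaves = {4,8,11}. Remove leaf 4 (neighbor: 10).

Answer: 4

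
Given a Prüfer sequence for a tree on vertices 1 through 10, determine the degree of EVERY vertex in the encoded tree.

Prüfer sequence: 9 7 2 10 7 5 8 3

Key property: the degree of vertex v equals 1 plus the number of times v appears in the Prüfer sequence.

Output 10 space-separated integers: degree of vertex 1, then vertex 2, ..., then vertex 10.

p_1 = 9: count[9] becomes 1
p_2 = 7: count[7] becomes 1
p_3 = 2: count[2] becomes 1
p_4 = 10: count[10] becomes 1
p_5 = 7: count[7] becomes 2
p_6 = 5: count[5] becomes 1
p_7 = 8: count[8] becomes 1
p_8 = 3: count[3] becomes 1
Degrees (1 + count): deg[1]=1+0=1, deg[2]=1+1=2, deg[3]=1+1=2, deg[4]=1+0=1, deg[5]=1+1=2, deg[6]=1+0=1, deg[7]=1+2=3, deg[8]=1+1=2, deg[9]=1+1=2, deg[10]=1+1=2

Answer: 1 2 2 1 2 1 3 2 2 2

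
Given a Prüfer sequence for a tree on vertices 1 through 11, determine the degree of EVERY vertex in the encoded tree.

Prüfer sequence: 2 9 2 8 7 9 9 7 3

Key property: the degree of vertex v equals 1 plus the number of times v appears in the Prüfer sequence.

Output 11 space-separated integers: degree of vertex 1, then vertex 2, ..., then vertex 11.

p_1 = 2: count[2] becomes 1
p_2 = 9: count[9] becomes 1
p_3 = 2: count[2] becomes 2
p_4 = 8: count[8] becomes 1
p_5 = 7: count[7] becomes 1
p_6 = 9: count[9] becomes 2
p_7 = 9: count[9] becomes 3
p_8 = 7: count[7] becomes 2
p_9 = 3: count[3] becomes 1
Degrees (1 + count): deg[1]=1+0=1, deg[2]=1+2=3, deg[3]=1+1=2, deg[4]=1+0=1, deg[5]=1+0=1, deg[6]=1+0=1, deg[7]=1+2=3, deg[8]=1+1=2, deg[9]=1+3=4, deg[10]=1+0=1, deg[11]=1+0=1

Answer: 1 3 2 1 1 1 3 2 4 1 1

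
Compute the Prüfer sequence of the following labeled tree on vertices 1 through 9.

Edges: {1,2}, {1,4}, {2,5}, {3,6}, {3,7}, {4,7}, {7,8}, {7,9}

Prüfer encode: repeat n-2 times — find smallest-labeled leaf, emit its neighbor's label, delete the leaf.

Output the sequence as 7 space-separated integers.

Step 1: leaves = {5,6,8,9}. Remove smallest leaf 5, emit neighbor 2.
Step 2: leaves = {2,6,8,9}. Remove smallest leaf 2, emit neighbor 1.
Step 3: leaves = {1,6,8,9}. Remove smallest leaf 1, emit neighbor 4.
Step 4: leaves = {4,6,8,9}. Remove smallest leaf 4, emit neighbor 7.
Step 5: leaves = {6,8,9}. Remove smallest leaf 6, emit neighbor 3.
Step 6: leaves = {3,8,9}. Remove smallest leaf 3, emit neighbor 7.
Step 7: leaves = {8,9}. Remove smallest leaf 8, emit neighbor 7.
Done: 2 vertices remain (7, 9). Sequence = [2 1 4 7 3 7 7]

Answer: 2 1 4 7 3 7 7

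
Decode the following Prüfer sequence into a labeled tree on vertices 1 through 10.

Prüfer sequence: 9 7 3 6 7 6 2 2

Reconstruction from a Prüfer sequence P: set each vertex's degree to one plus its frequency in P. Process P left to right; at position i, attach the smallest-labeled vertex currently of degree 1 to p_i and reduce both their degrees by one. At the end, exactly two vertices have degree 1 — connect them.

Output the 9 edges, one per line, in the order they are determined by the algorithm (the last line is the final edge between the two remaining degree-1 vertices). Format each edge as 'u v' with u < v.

Answer: 1 9
4 7
3 5
3 6
7 8
6 7
2 6
2 9
2 10

Derivation:
Initial degrees: {1:1, 2:3, 3:2, 4:1, 5:1, 6:3, 7:3, 8:1, 9:2, 10:1}
Step 1: smallest deg-1 vertex = 1, p_1 = 9. Add edge {1,9}. Now deg[1]=0, deg[9]=1.
Step 2: smallest deg-1 vertex = 4, p_2 = 7. Add edge {4,7}. Now deg[4]=0, deg[7]=2.
Step 3: smallest deg-1 vertex = 5, p_3 = 3. Add edge {3,5}. Now deg[5]=0, deg[3]=1.
Step 4: smallest deg-1 vertex = 3, p_4 = 6. Add edge {3,6}. Now deg[3]=0, deg[6]=2.
Step 5: smallest deg-1 vertex = 8, p_5 = 7. Add edge {7,8}. Now deg[8]=0, deg[7]=1.
Step 6: smallest deg-1 vertex = 7, p_6 = 6. Add edge {6,7}. Now deg[7]=0, deg[6]=1.
Step 7: smallest deg-1 vertex = 6, p_7 = 2. Add edge {2,6}. Now deg[6]=0, deg[2]=2.
Step 8: smallest deg-1 vertex = 9, p_8 = 2. Add edge {2,9}. Now deg[9]=0, deg[2]=1.
Final: two remaining deg-1 vertices are 2, 10. Add edge {2,10}.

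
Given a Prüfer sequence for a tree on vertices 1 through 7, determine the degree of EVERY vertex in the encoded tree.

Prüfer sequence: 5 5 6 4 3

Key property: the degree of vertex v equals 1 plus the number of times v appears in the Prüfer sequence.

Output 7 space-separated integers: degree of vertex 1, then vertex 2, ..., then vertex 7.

Answer: 1 1 2 2 3 2 1

Derivation:
p_1 = 5: count[5] becomes 1
p_2 = 5: count[5] becomes 2
p_3 = 6: count[6] becomes 1
p_4 = 4: count[4] becomes 1
p_5 = 3: count[3] becomes 1
Degrees (1 + count): deg[1]=1+0=1, deg[2]=1+0=1, deg[3]=1+1=2, deg[4]=1+1=2, deg[5]=1+2=3, deg[6]=1+1=2, deg[7]=1+0=1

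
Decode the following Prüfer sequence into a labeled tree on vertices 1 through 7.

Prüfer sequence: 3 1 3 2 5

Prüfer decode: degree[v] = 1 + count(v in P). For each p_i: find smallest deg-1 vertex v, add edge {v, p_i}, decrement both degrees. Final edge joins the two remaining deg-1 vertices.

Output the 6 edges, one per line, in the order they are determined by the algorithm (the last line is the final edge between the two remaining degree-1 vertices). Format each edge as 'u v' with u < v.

Initial degrees: {1:2, 2:2, 3:3, 4:1, 5:2, 6:1, 7:1}
Step 1: smallest deg-1 vertex = 4, p_1 = 3. Add edge {3,4}. Now deg[4]=0, deg[3]=2.
Step 2: smallest deg-1 vertex = 6, p_2 = 1. Add edge {1,6}. Now deg[6]=0, deg[1]=1.
Step 3: smallest deg-1 vertex = 1, p_3 = 3. Add edge {1,3}. Now deg[1]=0, deg[3]=1.
Step 4: smallest deg-1 vertex = 3, p_4 = 2. Add edge {2,3}. Now deg[3]=0, deg[2]=1.
Step 5: smallest deg-1 vertex = 2, p_5 = 5. Add edge {2,5}. Now deg[2]=0, deg[5]=1.
Final: two remaining deg-1 vertices are 5, 7. Add edge {5,7}.

Answer: 3 4
1 6
1 3
2 3
2 5
5 7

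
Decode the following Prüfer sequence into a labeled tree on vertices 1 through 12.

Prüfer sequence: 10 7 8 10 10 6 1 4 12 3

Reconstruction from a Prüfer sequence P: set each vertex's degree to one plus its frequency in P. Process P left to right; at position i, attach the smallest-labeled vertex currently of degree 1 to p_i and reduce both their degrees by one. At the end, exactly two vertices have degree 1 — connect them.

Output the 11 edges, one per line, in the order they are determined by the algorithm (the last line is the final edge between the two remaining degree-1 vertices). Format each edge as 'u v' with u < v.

Answer: 2 10
5 7
7 8
8 10
9 10
6 10
1 6
1 4
4 12
3 11
3 12

Derivation:
Initial degrees: {1:2, 2:1, 3:2, 4:2, 5:1, 6:2, 7:2, 8:2, 9:1, 10:4, 11:1, 12:2}
Step 1: smallest deg-1 vertex = 2, p_1 = 10. Add edge {2,10}. Now deg[2]=0, deg[10]=3.
Step 2: smallest deg-1 vertex = 5, p_2 = 7. Add edge {5,7}. Now deg[5]=0, deg[7]=1.
Step 3: smallest deg-1 vertex = 7, p_3 = 8. Add edge {7,8}. Now deg[7]=0, deg[8]=1.
Step 4: smallest deg-1 vertex = 8, p_4 = 10. Add edge {8,10}. Now deg[8]=0, deg[10]=2.
Step 5: smallest deg-1 vertex = 9, p_5 = 10. Add edge {9,10}. Now deg[9]=0, deg[10]=1.
Step 6: smallest deg-1 vertex = 10, p_6 = 6. Add edge {6,10}. Now deg[10]=0, deg[6]=1.
Step 7: smallest deg-1 vertex = 6, p_7 = 1. Add edge {1,6}. Now deg[6]=0, deg[1]=1.
Step 8: smallest deg-1 vertex = 1, p_8 = 4. Add edge {1,4}. Now deg[1]=0, deg[4]=1.
Step 9: smallest deg-1 vertex = 4, p_9 = 12. Add edge {4,12}. Now deg[4]=0, deg[12]=1.
Step 10: smallest deg-1 vertex = 11, p_10 = 3. Add edge {3,11}. Now deg[11]=0, deg[3]=1.
Final: two remaining deg-1 vertices are 3, 12. Add edge {3,12}.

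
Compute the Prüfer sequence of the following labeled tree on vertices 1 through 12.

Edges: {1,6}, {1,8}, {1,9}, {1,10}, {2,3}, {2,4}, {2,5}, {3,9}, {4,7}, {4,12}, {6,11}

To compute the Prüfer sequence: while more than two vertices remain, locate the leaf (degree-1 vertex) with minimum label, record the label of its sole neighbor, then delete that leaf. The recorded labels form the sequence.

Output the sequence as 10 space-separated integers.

Step 1: leaves = {5,7,8,10,11,12}. Remove smallest leaf 5, emit neighbor 2.
Step 2: leaves = {7,8,10,11,12}. Remove smallest leaf 7, emit neighbor 4.
Step 3: leaves = {8,10,11,12}. Remove smallest leaf 8, emit neighbor 1.
Step 4: leaves = {10,11,12}. Remove smallest leaf 10, emit neighbor 1.
Step 5: leaves = {11,12}. Remove smallest leaf 11, emit neighbor 6.
Step 6: leaves = {6,12}. Remove smallest leaf 6, emit neighbor 1.
Step 7: leaves = {1,12}. Remove smallest leaf 1, emit neighbor 9.
Step 8: leaves = {9,12}. Remove smallest leaf 9, emit neighbor 3.
Step 9: leaves = {3,12}. Remove smallest leaf 3, emit neighbor 2.
Step 10: leaves = {2,12}. Remove smallest leaf 2, emit neighbor 4.
Done: 2 vertices remain (4, 12). Sequence = [2 4 1 1 6 1 9 3 2 4]

Answer: 2 4 1 1 6 1 9 3 2 4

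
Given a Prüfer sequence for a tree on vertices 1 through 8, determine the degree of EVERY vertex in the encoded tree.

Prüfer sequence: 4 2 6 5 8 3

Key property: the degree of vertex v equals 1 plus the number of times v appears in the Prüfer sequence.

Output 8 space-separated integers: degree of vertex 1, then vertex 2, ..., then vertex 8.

Answer: 1 2 2 2 2 2 1 2

Derivation:
p_1 = 4: count[4] becomes 1
p_2 = 2: count[2] becomes 1
p_3 = 6: count[6] becomes 1
p_4 = 5: count[5] becomes 1
p_5 = 8: count[8] becomes 1
p_6 = 3: count[3] becomes 1
Degrees (1 + count): deg[1]=1+0=1, deg[2]=1+1=2, deg[3]=1+1=2, deg[4]=1+1=2, deg[5]=1+1=2, deg[6]=1+1=2, deg[7]=1+0=1, deg[8]=1+1=2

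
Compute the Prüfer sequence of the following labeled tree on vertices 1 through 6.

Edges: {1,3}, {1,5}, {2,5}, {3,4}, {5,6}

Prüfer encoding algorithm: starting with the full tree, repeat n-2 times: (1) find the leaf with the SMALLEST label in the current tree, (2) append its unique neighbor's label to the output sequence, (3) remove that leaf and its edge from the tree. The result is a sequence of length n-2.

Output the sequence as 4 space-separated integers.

Answer: 5 3 1 5

Derivation:
Step 1: leaves = {2,4,6}. Remove smallest leaf 2, emit neighbor 5.
Step 2: leaves = {4,6}. Remove smallest leaf 4, emit neighbor 3.
Step 3: leaves = {3,6}. Remove smallest leaf 3, emit neighbor 1.
Step 4: leaves = {1,6}. Remove smallest leaf 1, emit neighbor 5.
Done: 2 vertices remain (5, 6). Sequence = [5 3 1 5]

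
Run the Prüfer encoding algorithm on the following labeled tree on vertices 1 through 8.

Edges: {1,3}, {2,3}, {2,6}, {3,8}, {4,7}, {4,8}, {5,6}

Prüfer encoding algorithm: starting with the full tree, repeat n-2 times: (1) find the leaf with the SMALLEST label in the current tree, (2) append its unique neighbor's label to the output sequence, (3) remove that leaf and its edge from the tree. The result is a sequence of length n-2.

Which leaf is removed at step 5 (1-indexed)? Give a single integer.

Step 1: current leaves = {1,5,7}. Remove leaf 1 (neighbor: 3).
Step 2: current leaves = {5,7}. Remove leaf 5 (neighbor: 6).
Step 3: current leaves = {6,7}. Remove leaf 6 (neighbor: 2).
Step 4: current leaves = {2,7}. Remove leaf 2 (neighbor: 3).
Step 5: current leaves = {3,7}. Remove leaf 3 (neighbor: 8).

Answer: 3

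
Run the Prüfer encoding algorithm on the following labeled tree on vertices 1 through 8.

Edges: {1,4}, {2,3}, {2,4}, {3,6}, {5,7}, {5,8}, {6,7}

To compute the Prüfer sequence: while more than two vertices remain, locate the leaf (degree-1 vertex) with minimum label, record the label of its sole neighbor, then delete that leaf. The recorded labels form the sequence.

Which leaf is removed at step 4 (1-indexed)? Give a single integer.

Answer: 3

Derivation:
Step 1: current leaves = {1,8}. Remove leaf 1 (neighbor: 4).
Step 2: current leaves = {4,8}. Remove leaf 4 (neighbor: 2).
Step 3: current leaves = {2,8}. Remove leaf 2 (neighbor: 3).
Step 4: current leaves = {3,8}. Remove leaf 3 (neighbor: 6).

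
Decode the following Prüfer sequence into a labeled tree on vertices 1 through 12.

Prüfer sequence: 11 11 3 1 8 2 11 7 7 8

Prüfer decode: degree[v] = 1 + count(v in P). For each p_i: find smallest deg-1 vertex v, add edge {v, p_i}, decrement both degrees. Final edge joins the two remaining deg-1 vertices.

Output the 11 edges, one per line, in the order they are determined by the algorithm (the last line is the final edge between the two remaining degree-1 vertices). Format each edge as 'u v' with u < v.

Initial degrees: {1:2, 2:2, 3:2, 4:1, 5:1, 6:1, 7:3, 8:3, 9:1, 10:1, 11:4, 12:1}
Step 1: smallest deg-1 vertex = 4, p_1 = 11. Add edge {4,11}. Now deg[4]=0, deg[11]=3.
Step 2: smallest deg-1 vertex = 5, p_2 = 11. Add edge {5,11}. Now deg[5]=0, deg[11]=2.
Step 3: smallest deg-1 vertex = 6, p_3 = 3. Add edge {3,6}. Now deg[6]=0, deg[3]=1.
Step 4: smallest deg-1 vertex = 3, p_4 = 1. Add edge {1,3}. Now deg[3]=0, deg[1]=1.
Step 5: smallest deg-1 vertex = 1, p_5 = 8. Add edge {1,8}. Now deg[1]=0, deg[8]=2.
Step 6: smallest deg-1 vertex = 9, p_6 = 2. Add edge {2,9}. Now deg[9]=0, deg[2]=1.
Step 7: smallest deg-1 vertex = 2, p_7 = 11. Add edge {2,11}. Now deg[2]=0, deg[11]=1.
Step 8: smallest deg-1 vertex = 10, p_8 = 7. Add edge {7,10}. Now deg[10]=0, deg[7]=2.
Step 9: smallest deg-1 vertex = 11, p_9 = 7. Add edge {7,11}. Now deg[11]=0, deg[7]=1.
Step 10: smallest deg-1 vertex = 7, p_10 = 8. Add edge {7,8}. Now deg[7]=0, deg[8]=1.
Final: two remaining deg-1 vertices are 8, 12. Add edge {8,12}.

Answer: 4 11
5 11
3 6
1 3
1 8
2 9
2 11
7 10
7 11
7 8
8 12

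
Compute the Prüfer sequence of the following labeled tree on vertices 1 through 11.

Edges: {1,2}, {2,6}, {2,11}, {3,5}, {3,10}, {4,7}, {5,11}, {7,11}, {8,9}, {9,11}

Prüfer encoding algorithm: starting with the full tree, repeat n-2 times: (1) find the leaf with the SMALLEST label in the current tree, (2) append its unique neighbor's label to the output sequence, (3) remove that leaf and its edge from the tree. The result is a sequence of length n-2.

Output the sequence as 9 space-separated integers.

Step 1: leaves = {1,4,6,8,10}. Remove smallest leaf 1, emit neighbor 2.
Step 2: leaves = {4,6,8,10}. Remove smallest leaf 4, emit neighbor 7.
Step 3: leaves = {6,7,8,10}. Remove smallest leaf 6, emit neighbor 2.
Step 4: leaves = {2,7,8,10}. Remove smallest leaf 2, emit neighbor 11.
Step 5: leaves = {7,8,10}. Remove smallest leaf 7, emit neighbor 11.
Step 6: leaves = {8,10}. Remove smallest leaf 8, emit neighbor 9.
Step 7: leaves = {9,10}. Remove smallest leaf 9, emit neighbor 11.
Step 8: leaves = {10,11}. Remove smallest leaf 10, emit neighbor 3.
Step 9: leaves = {3,11}. Remove smallest leaf 3, emit neighbor 5.
Done: 2 vertices remain (5, 11). Sequence = [2 7 2 11 11 9 11 3 5]

Answer: 2 7 2 11 11 9 11 3 5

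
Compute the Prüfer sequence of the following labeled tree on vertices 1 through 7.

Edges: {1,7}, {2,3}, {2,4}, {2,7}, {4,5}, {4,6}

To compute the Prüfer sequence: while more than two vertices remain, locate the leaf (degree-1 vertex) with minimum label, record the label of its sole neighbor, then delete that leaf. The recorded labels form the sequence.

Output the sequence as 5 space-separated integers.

Step 1: leaves = {1,3,5,6}. Remove smallest leaf 1, emit neighbor 7.
Step 2: leaves = {3,5,6,7}. Remove smallest leaf 3, emit neighbor 2.
Step 3: leaves = {5,6,7}. Remove smallest leaf 5, emit neighbor 4.
Step 4: leaves = {6,7}. Remove smallest leaf 6, emit neighbor 4.
Step 5: leaves = {4,7}. Remove smallest leaf 4, emit neighbor 2.
Done: 2 vertices remain (2, 7). Sequence = [7 2 4 4 2]

Answer: 7 2 4 4 2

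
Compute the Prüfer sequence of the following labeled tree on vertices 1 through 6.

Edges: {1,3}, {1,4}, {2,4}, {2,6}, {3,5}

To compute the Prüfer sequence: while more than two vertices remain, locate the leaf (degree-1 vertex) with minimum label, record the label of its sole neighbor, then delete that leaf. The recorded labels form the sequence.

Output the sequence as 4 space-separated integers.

Answer: 3 1 4 2

Derivation:
Step 1: leaves = {5,6}. Remove smallest leaf 5, emit neighbor 3.
Step 2: leaves = {3,6}. Remove smallest leaf 3, emit neighbor 1.
Step 3: leaves = {1,6}. Remove smallest leaf 1, emit neighbor 4.
Step 4: leaves = {4,6}. Remove smallest leaf 4, emit neighbor 2.
Done: 2 vertices remain (2, 6). Sequence = [3 1 4 2]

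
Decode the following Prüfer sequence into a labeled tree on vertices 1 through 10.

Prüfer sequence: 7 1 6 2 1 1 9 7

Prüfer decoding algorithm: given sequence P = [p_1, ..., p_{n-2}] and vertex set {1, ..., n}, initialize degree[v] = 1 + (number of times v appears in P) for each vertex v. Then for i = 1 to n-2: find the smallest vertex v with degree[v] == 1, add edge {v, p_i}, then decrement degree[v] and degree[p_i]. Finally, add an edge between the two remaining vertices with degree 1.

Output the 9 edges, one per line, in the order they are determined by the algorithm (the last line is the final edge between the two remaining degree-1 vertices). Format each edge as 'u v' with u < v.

Initial degrees: {1:4, 2:2, 3:1, 4:1, 5:1, 6:2, 7:3, 8:1, 9:2, 10:1}
Step 1: smallest deg-1 vertex = 3, p_1 = 7. Add edge {3,7}. Now deg[3]=0, deg[7]=2.
Step 2: smallest deg-1 vertex = 4, p_2 = 1. Add edge {1,4}. Now deg[4]=0, deg[1]=3.
Step 3: smallest deg-1 vertex = 5, p_3 = 6. Add edge {5,6}. Now deg[5]=0, deg[6]=1.
Step 4: smallest deg-1 vertex = 6, p_4 = 2. Add edge {2,6}. Now deg[6]=0, deg[2]=1.
Step 5: smallest deg-1 vertex = 2, p_5 = 1. Add edge {1,2}. Now deg[2]=0, deg[1]=2.
Step 6: smallest deg-1 vertex = 8, p_6 = 1. Add edge {1,8}. Now deg[8]=0, deg[1]=1.
Step 7: smallest deg-1 vertex = 1, p_7 = 9. Add edge {1,9}. Now deg[1]=0, deg[9]=1.
Step 8: smallest deg-1 vertex = 9, p_8 = 7. Add edge {7,9}. Now deg[9]=0, deg[7]=1.
Final: two remaining deg-1 vertices are 7, 10. Add edge {7,10}.

Answer: 3 7
1 4
5 6
2 6
1 2
1 8
1 9
7 9
7 10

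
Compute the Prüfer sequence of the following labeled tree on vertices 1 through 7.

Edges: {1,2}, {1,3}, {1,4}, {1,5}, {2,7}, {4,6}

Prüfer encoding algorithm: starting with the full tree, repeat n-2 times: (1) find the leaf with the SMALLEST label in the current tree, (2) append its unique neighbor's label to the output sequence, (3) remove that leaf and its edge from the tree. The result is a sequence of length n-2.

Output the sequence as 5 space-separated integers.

Answer: 1 1 4 1 2

Derivation:
Step 1: leaves = {3,5,6,7}. Remove smallest leaf 3, emit neighbor 1.
Step 2: leaves = {5,6,7}. Remove smallest leaf 5, emit neighbor 1.
Step 3: leaves = {6,7}. Remove smallest leaf 6, emit neighbor 4.
Step 4: leaves = {4,7}. Remove smallest leaf 4, emit neighbor 1.
Step 5: leaves = {1,7}. Remove smallest leaf 1, emit neighbor 2.
Done: 2 vertices remain (2, 7). Sequence = [1 1 4 1 2]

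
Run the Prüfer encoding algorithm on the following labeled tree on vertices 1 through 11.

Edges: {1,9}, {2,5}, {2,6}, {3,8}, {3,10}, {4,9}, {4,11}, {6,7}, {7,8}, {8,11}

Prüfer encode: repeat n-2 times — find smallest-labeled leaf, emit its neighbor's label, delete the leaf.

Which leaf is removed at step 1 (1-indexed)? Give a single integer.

Step 1: current leaves = {1,5,10}. Remove leaf 1 (neighbor: 9).

Answer: 1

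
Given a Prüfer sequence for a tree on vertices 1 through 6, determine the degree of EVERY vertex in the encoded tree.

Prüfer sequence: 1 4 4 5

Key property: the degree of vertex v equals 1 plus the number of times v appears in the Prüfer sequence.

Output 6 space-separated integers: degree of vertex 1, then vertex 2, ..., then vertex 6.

p_1 = 1: count[1] becomes 1
p_2 = 4: count[4] becomes 1
p_3 = 4: count[4] becomes 2
p_4 = 5: count[5] becomes 1
Degrees (1 + count): deg[1]=1+1=2, deg[2]=1+0=1, deg[3]=1+0=1, deg[4]=1+2=3, deg[5]=1+1=2, deg[6]=1+0=1

Answer: 2 1 1 3 2 1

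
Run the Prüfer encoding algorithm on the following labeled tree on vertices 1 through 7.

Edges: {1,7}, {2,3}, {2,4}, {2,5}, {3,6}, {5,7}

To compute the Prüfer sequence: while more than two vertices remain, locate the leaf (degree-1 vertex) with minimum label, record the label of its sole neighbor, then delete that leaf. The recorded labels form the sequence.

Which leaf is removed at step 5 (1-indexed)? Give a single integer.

Answer: 2

Derivation:
Step 1: current leaves = {1,4,6}. Remove leaf 1 (neighbor: 7).
Step 2: current leaves = {4,6,7}. Remove leaf 4 (neighbor: 2).
Step 3: current leaves = {6,7}. Remove leaf 6 (neighbor: 3).
Step 4: current leaves = {3,7}. Remove leaf 3 (neighbor: 2).
Step 5: current leaves = {2,7}. Remove leaf 2 (neighbor: 5).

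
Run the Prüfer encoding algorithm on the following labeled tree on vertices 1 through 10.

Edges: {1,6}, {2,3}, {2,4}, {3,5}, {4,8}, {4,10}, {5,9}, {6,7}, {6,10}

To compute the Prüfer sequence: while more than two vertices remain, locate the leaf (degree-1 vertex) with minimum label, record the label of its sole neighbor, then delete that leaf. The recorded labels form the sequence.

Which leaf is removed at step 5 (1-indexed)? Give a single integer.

Step 1: current leaves = {1,7,8,9}. Remove leaf 1 (neighbor: 6).
Step 2: current leaves = {7,8,9}. Remove leaf 7 (neighbor: 6).
Step 3: current leaves = {6,8,9}. Remove leaf 6 (neighbor: 10).
Step 4: current leaves = {8,9,10}. Remove leaf 8 (neighbor: 4).
Step 5: current leaves = {9,10}. Remove leaf 9 (neighbor: 5).

Answer: 9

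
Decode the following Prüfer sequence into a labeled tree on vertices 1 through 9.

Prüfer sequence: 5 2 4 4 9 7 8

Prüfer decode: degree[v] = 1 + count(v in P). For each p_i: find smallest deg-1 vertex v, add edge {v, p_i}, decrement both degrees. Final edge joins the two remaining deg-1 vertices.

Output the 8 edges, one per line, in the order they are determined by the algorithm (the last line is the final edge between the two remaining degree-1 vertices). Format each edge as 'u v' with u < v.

Initial degrees: {1:1, 2:2, 3:1, 4:3, 5:2, 6:1, 7:2, 8:2, 9:2}
Step 1: smallest deg-1 vertex = 1, p_1 = 5. Add edge {1,5}. Now deg[1]=0, deg[5]=1.
Step 2: smallest deg-1 vertex = 3, p_2 = 2. Add edge {2,3}. Now deg[3]=0, deg[2]=1.
Step 3: smallest deg-1 vertex = 2, p_3 = 4. Add edge {2,4}. Now deg[2]=0, deg[4]=2.
Step 4: smallest deg-1 vertex = 5, p_4 = 4. Add edge {4,5}. Now deg[5]=0, deg[4]=1.
Step 5: smallest deg-1 vertex = 4, p_5 = 9. Add edge {4,9}. Now deg[4]=0, deg[9]=1.
Step 6: smallest deg-1 vertex = 6, p_6 = 7. Add edge {6,7}. Now deg[6]=0, deg[7]=1.
Step 7: smallest deg-1 vertex = 7, p_7 = 8. Add edge {7,8}. Now deg[7]=0, deg[8]=1.
Final: two remaining deg-1 vertices are 8, 9. Add edge {8,9}.

Answer: 1 5
2 3
2 4
4 5
4 9
6 7
7 8
8 9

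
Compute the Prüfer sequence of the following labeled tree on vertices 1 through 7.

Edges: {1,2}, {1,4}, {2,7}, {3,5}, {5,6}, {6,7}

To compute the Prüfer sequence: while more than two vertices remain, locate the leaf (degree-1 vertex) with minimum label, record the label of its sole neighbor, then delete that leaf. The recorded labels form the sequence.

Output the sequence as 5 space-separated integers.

Answer: 5 1 2 7 6

Derivation:
Step 1: leaves = {3,4}. Remove smallest leaf 3, emit neighbor 5.
Step 2: leaves = {4,5}. Remove smallest leaf 4, emit neighbor 1.
Step 3: leaves = {1,5}. Remove smallest leaf 1, emit neighbor 2.
Step 4: leaves = {2,5}. Remove smallest leaf 2, emit neighbor 7.
Step 5: leaves = {5,7}. Remove smallest leaf 5, emit neighbor 6.
Done: 2 vertices remain (6, 7). Sequence = [5 1 2 7 6]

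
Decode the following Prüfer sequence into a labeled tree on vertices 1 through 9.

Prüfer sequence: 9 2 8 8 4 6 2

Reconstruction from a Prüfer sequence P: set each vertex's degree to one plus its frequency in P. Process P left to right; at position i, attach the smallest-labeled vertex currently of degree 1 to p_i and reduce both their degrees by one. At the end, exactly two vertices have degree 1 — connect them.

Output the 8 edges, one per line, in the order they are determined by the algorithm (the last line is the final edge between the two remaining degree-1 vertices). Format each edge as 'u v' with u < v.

Answer: 1 9
2 3
5 8
7 8
4 8
4 6
2 6
2 9

Derivation:
Initial degrees: {1:1, 2:3, 3:1, 4:2, 5:1, 6:2, 7:1, 8:3, 9:2}
Step 1: smallest deg-1 vertex = 1, p_1 = 9. Add edge {1,9}. Now deg[1]=0, deg[9]=1.
Step 2: smallest deg-1 vertex = 3, p_2 = 2. Add edge {2,3}. Now deg[3]=0, deg[2]=2.
Step 3: smallest deg-1 vertex = 5, p_3 = 8. Add edge {5,8}. Now deg[5]=0, deg[8]=2.
Step 4: smallest deg-1 vertex = 7, p_4 = 8. Add edge {7,8}. Now deg[7]=0, deg[8]=1.
Step 5: smallest deg-1 vertex = 8, p_5 = 4. Add edge {4,8}. Now deg[8]=0, deg[4]=1.
Step 6: smallest deg-1 vertex = 4, p_6 = 6. Add edge {4,6}. Now deg[4]=0, deg[6]=1.
Step 7: smallest deg-1 vertex = 6, p_7 = 2. Add edge {2,6}. Now deg[6]=0, deg[2]=1.
Final: two remaining deg-1 vertices are 2, 9. Add edge {2,9}.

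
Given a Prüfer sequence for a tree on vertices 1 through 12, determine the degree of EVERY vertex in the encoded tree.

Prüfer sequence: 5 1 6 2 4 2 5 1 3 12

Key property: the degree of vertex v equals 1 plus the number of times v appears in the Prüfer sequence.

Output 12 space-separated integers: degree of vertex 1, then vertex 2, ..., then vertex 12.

Answer: 3 3 2 2 3 2 1 1 1 1 1 2

Derivation:
p_1 = 5: count[5] becomes 1
p_2 = 1: count[1] becomes 1
p_3 = 6: count[6] becomes 1
p_4 = 2: count[2] becomes 1
p_5 = 4: count[4] becomes 1
p_6 = 2: count[2] becomes 2
p_7 = 5: count[5] becomes 2
p_8 = 1: count[1] becomes 2
p_9 = 3: count[3] becomes 1
p_10 = 12: count[12] becomes 1
Degrees (1 + count): deg[1]=1+2=3, deg[2]=1+2=3, deg[3]=1+1=2, deg[4]=1+1=2, deg[5]=1+2=3, deg[6]=1+1=2, deg[7]=1+0=1, deg[8]=1+0=1, deg[9]=1+0=1, deg[10]=1+0=1, deg[11]=1+0=1, deg[12]=1+1=2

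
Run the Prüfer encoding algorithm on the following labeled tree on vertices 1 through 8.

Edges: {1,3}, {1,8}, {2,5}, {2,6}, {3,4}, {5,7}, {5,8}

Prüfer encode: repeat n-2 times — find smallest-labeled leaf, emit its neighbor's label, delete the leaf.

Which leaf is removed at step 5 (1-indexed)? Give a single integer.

Step 1: current leaves = {4,6,7}. Remove leaf 4 (neighbor: 3).
Step 2: current leaves = {3,6,7}. Remove leaf 3 (neighbor: 1).
Step 3: current leaves = {1,6,7}. Remove leaf 1 (neighbor: 8).
Step 4: current leaves = {6,7,8}. Remove leaf 6 (neighbor: 2).
Step 5: current leaves = {2,7,8}. Remove leaf 2 (neighbor: 5).

Answer: 2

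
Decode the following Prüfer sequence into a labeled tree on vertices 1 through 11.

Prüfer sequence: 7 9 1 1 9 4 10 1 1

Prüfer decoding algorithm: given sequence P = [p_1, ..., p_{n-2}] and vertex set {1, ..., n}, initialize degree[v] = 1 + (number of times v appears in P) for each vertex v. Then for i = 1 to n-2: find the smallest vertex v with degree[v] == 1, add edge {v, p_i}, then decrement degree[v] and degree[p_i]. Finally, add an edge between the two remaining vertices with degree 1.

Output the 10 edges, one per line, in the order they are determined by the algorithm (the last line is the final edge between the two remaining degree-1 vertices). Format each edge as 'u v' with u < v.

Answer: 2 7
3 9
1 5
1 6
7 9
4 8
4 10
1 9
1 10
1 11

Derivation:
Initial degrees: {1:5, 2:1, 3:1, 4:2, 5:1, 6:1, 7:2, 8:1, 9:3, 10:2, 11:1}
Step 1: smallest deg-1 vertex = 2, p_1 = 7. Add edge {2,7}. Now deg[2]=0, deg[7]=1.
Step 2: smallest deg-1 vertex = 3, p_2 = 9. Add edge {3,9}. Now deg[3]=0, deg[9]=2.
Step 3: smallest deg-1 vertex = 5, p_3 = 1. Add edge {1,5}. Now deg[5]=0, deg[1]=4.
Step 4: smallest deg-1 vertex = 6, p_4 = 1. Add edge {1,6}. Now deg[6]=0, deg[1]=3.
Step 5: smallest deg-1 vertex = 7, p_5 = 9. Add edge {7,9}. Now deg[7]=0, deg[9]=1.
Step 6: smallest deg-1 vertex = 8, p_6 = 4. Add edge {4,8}. Now deg[8]=0, deg[4]=1.
Step 7: smallest deg-1 vertex = 4, p_7 = 10. Add edge {4,10}. Now deg[4]=0, deg[10]=1.
Step 8: smallest deg-1 vertex = 9, p_8 = 1. Add edge {1,9}. Now deg[9]=0, deg[1]=2.
Step 9: smallest deg-1 vertex = 10, p_9 = 1. Add edge {1,10}. Now deg[10]=0, deg[1]=1.
Final: two remaining deg-1 vertices are 1, 11. Add edge {1,11}.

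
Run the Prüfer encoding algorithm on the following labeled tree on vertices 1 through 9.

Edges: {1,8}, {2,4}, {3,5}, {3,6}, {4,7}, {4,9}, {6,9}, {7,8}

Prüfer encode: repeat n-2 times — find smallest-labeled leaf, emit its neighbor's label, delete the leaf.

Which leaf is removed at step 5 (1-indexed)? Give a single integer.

Answer: 6

Derivation:
Step 1: current leaves = {1,2,5}. Remove leaf 1 (neighbor: 8).
Step 2: current leaves = {2,5,8}. Remove leaf 2 (neighbor: 4).
Step 3: current leaves = {5,8}. Remove leaf 5 (neighbor: 3).
Step 4: current leaves = {3,8}. Remove leaf 3 (neighbor: 6).
Step 5: current leaves = {6,8}. Remove leaf 6 (neighbor: 9).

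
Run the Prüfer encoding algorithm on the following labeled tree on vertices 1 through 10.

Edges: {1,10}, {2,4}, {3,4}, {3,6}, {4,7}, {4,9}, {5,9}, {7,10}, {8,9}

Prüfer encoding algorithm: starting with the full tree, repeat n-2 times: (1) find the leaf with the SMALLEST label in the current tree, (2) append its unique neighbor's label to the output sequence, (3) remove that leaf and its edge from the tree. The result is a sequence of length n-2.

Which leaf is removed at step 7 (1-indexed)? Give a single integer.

Answer: 9

Derivation:
Step 1: current leaves = {1,2,5,6,8}. Remove leaf 1 (neighbor: 10).
Step 2: current leaves = {2,5,6,8,10}. Remove leaf 2 (neighbor: 4).
Step 3: current leaves = {5,6,8,10}. Remove leaf 5 (neighbor: 9).
Step 4: current leaves = {6,8,10}. Remove leaf 6 (neighbor: 3).
Step 5: current leaves = {3,8,10}. Remove leaf 3 (neighbor: 4).
Step 6: current leaves = {8,10}. Remove leaf 8 (neighbor: 9).
Step 7: current leaves = {9,10}. Remove leaf 9 (neighbor: 4).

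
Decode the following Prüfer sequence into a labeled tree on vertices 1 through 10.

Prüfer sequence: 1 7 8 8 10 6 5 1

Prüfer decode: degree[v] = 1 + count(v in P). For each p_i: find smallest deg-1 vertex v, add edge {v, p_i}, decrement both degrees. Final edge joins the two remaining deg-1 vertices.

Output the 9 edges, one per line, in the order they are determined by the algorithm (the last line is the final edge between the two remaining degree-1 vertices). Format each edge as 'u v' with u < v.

Answer: 1 2
3 7
4 8
7 8
8 10
6 9
5 6
1 5
1 10

Derivation:
Initial degrees: {1:3, 2:1, 3:1, 4:1, 5:2, 6:2, 7:2, 8:3, 9:1, 10:2}
Step 1: smallest deg-1 vertex = 2, p_1 = 1. Add edge {1,2}. Now deg[2]=0, deg[1]=2.
Step 2: smallest deg-1 vertex = 3, p_2 = 7. Add edge {3,7}. Now deg[3]=0, deg[7]=1.
Step 3: smallest deg-1 vertex = 4, p_3 = 8. Add edge {4,8}. Now deg[4]=0, deg[8]=2.
Step 4: smallest deg-1 vertex = 7, p_4 = 8. Add edge {7,8}. Now deg[7]=0, deg[8]=1.
Step 5: smallest deg-1 vertex = 8, p_5 = 10. Add edge {8,10}. Now deg[8]=0, deg[10]=1.
Step 6: smallest deg-1 vertex = 9, p_6 = 6. Add edge {6,9}. Now deg[9]=0, deg[6]=1.
Step 7: smallest deg-1 vertex = 6, p_7 = 5. Add edge {5,6}. Now deg[6]=0, deg[5]=1.
Step 8: smallest deg-1 vertex = 5, p_8 = 1. Add edge {1,5}. Now deg[5]=0, deg[1]=1.
Final: two remaining deg-1 vertices are 1, 10. Add edge {1,10}.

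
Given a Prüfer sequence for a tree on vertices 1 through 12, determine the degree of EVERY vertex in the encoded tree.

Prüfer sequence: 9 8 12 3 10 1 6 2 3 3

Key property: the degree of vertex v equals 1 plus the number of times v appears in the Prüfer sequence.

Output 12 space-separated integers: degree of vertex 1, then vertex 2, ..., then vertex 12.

Answer: 2 2 4 1 1 2 1 2 2 2 1 2

Derivation:
p_1 = 9: count[9] becomes 1
p_2 = 8: count[8] becomes 1
p_3 = 12: count[12] becomes 1
p_4 = 3: count[3] becomes 1
p_5 = 10: count[10] becomes 1
p_6 = 1: count[1] becomes 1
p_7 = 6: count[6] becomes 1
p_8 = 2: count[2] becomes 1
p_9 = 3: count[3] becomes 2
p_10 = 3: count[3] becomes 3
Degrees (1 + count): deg[1]=1+1=2, deg[2]=1+1=2, deg[3]=1+3=4, deg[4]=1+0=1, deg[5]=1+0=1, deg[6]=1+1=2, deg[7]=1+0=1, deg[8]=1+1=2, deg[9]=1+1=2, deg[10]=1+1=2, deg[11]=1+0=1, deg[12]=1+1=2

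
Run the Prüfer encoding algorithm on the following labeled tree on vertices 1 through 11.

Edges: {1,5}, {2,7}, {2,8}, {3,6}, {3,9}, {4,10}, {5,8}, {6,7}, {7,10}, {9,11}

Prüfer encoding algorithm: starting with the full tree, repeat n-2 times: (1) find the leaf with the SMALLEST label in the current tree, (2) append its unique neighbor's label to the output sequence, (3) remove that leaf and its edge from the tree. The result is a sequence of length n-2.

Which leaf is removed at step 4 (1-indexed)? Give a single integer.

Step 1: current leaves = {1,4,11}. Remove leaf 1 (neighbor: 5).
Step 2: current leaves = {4,5,11}. Remove leaf 4 (neighbor: 10).
Step 3: current leaves = {5,10,11}. Remove leaf 5 (neighbor: 8).
Step 4: current leaves = {8,10,11}. Remove leaf 8 (neighbor: 2).

Answer: 8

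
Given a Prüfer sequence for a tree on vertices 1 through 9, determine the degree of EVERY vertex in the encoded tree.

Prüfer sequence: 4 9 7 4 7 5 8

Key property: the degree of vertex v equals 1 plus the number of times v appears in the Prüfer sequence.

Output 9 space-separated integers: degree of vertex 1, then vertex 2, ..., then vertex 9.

Answer: 1 1 1 3 2 1 3 2 2

Derivation:
p_1 = 4: count[4] becomes 1
p_2 = 9: count[9] becomes 1
p_3 = 7: count[7] becomes 1
p_4 = 4: count[4] becomes 2
p_5 = 7: count[7] becomes 2
p_6 = 5: count[5] becomes 1
p_7 = 8: count[8] becomes 1
Degrees (1 + count): deg[1]=1+0=1, deg[2]=1+0=1, deg[3]=1+0=1, deg[4]=1+2=3, deg[5]=1+1=2, deg[6]=1+0=1, deg[7]=1+2=3, deg[8]=1+1=2, deg[9]=1+1=2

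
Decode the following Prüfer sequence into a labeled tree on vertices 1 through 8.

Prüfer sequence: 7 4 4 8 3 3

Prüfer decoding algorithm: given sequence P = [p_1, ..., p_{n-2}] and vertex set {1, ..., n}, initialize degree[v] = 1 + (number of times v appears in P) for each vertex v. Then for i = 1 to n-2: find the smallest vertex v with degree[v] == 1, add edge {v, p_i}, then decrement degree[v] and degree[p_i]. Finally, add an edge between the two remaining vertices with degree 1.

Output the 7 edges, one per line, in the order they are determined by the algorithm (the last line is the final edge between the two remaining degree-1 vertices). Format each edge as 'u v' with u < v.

Initial degrees: {1:1, 2:1, 3:3, 4:3, 5:1, 6:1, 7:2, 8:2}
Step 1: smallest deg-1 vertex = 1, p_1 = 7. Add edge {1,7}. Now deg[1]=0, deg[7]=1.
Step 2: smallest deg-1 vertex = 2, p_2 = 4. Add edge {2,4}. Now deg[2]=0, deg[4]=2.
Step 3: smallest deg-1 vertex = 5, p_3 = 4. Add edge {4,5}. Now deg[5]=0, deg[4]=1.
Step 4: smallest deg-1 vertex = 4, p_4 = 8. Add edge {4,8}. Now deg[4]=0, deg[8]=1.
Step 5: smallest deg-1 vertex = 6, p_5 = 3. Add edge {3,6}. Now deg[6]=0, deg[3]=2.
Step 6: smallest deg-1 vertex = 7, p_6 = 3. Add edge {3,7}. Now deg[7]=0, deg[3]=1.
Final: two remaining deg-1 vertices are 3, 8. Add edge {3,8}.

Answer: 1 7
2 4
4 5
4 8
3 6
3 7
3 8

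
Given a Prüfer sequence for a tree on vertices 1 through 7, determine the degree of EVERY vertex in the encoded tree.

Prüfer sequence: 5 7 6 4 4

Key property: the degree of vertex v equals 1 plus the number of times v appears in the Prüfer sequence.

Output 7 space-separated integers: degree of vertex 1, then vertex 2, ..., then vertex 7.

Answer: 1 1 1 3 2 2 2

Derivation:
p_1 = 5: count[5] becomes 1
p_2 = 7: count[7] becomes 1
p_3 = 6: count[6] becomes 1
p_4 = 4: count[4] becomes 1
p_5 = 4: count[4] becomes 2
Degrees (1 + count): deg[1]=1+0=1, deg[2]=1+0=1, deg[3]=1+0=1, deg[4]=1+2=3, deg[5]=1+1=2, deg[6]=1+1=2, deg[7]=1+1=2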